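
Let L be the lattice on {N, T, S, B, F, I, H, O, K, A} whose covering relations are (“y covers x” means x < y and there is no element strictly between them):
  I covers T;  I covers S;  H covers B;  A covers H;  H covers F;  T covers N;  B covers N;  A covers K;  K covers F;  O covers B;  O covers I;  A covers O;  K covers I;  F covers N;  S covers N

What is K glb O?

I

Common lower bounds of {K, O}: I, N, S, T.
The greatest among these is I.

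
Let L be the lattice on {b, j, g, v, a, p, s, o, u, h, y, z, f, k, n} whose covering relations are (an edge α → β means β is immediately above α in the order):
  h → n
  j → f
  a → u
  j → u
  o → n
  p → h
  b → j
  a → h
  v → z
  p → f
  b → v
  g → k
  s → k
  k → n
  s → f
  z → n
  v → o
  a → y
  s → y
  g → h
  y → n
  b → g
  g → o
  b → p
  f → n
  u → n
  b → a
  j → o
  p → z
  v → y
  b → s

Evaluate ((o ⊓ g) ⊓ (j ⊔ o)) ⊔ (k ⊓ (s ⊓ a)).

o ∧ g = g
j ∨ o = o
g ∧ o = g
s ∧ a = b
k ∧ b = b
g ∨ b = g

g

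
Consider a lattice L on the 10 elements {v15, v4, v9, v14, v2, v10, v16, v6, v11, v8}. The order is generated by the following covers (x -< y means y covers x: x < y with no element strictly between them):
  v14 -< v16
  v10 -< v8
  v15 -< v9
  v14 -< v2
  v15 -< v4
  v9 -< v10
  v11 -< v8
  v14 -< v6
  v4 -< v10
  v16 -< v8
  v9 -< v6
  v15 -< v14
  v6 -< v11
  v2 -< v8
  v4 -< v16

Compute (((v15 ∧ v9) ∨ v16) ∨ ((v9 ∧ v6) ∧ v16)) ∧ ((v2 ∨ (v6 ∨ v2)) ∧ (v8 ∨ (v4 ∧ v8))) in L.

v16

v15 ∧ v9 = v15
v15 ∨ v16 = v16
v9 ∧ v6 = v9
v9 ∧ v16 = v15
v16 ∨ v15 = v16
v6 ∨ v2 = v8
v2 ∨ v8 = v8
v4 ∧ v8 = v4
v8 ∨ v4 = v8
v8 ∧ v8 = v8
v16 ∧ v8 = v16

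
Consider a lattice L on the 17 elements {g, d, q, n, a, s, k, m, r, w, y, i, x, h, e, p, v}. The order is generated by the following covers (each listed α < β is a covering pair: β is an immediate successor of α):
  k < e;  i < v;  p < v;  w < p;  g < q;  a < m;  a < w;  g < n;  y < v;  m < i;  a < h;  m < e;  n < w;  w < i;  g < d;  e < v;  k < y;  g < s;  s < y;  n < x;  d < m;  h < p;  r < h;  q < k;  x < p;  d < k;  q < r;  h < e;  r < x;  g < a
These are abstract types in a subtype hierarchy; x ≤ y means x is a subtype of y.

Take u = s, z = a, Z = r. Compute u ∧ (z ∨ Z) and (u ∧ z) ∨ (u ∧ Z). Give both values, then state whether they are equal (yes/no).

z ∨ Z = h, so u ∧ (z ∨ Z) = s ∧ h = g.
u ∧ z = g and u ∧ Z = g, so (u ∧ z) ∨ (u ∧ Z) = g ∨ g = g.
Equal: yes.

g; g; yes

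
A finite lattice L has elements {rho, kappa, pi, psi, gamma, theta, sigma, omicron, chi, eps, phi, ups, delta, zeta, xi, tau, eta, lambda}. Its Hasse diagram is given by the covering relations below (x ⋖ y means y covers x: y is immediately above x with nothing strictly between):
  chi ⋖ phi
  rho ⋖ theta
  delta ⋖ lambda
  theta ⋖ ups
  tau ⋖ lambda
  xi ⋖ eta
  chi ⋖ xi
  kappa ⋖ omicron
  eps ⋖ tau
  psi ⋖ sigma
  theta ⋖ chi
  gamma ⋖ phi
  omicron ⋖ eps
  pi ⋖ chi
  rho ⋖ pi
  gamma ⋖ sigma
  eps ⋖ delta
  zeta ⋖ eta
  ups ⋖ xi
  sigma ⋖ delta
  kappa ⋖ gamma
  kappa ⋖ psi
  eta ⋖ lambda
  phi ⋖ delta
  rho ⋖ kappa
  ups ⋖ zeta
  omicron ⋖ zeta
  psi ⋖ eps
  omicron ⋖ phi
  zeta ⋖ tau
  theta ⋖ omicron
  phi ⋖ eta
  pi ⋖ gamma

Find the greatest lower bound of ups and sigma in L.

Common lower bounds of {ups, sigma}: rho.
The greatest among these is rho.

rho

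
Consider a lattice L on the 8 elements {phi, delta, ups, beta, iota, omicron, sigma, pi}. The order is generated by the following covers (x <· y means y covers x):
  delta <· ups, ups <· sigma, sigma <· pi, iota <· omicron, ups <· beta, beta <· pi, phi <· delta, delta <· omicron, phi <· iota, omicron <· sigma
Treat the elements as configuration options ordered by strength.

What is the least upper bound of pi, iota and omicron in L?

Common upper bounds of {pi, iota, omicron}: pi.
The least among these is pi.

pi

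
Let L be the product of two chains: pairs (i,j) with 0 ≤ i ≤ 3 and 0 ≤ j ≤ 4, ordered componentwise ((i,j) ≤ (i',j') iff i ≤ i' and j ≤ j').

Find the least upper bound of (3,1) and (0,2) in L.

In a product of chains, the join is componentwise max, giving (3,2).

(3,2)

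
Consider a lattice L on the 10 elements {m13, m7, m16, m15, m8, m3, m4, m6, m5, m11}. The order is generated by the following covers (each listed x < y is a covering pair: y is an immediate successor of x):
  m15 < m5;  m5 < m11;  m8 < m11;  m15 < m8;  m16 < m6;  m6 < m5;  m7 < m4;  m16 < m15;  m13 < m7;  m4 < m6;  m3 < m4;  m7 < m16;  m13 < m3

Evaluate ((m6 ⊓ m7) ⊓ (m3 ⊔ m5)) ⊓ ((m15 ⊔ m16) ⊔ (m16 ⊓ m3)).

m6 ∧ m7 = m7
m3 ∨ m5 = m5
m7 ∧ m5 = m7
m15 ∨ m16 = m15
m16 ∧ m3 = m13
m15 ∨ m13 = m15
m7 ∧ m15 = m7

m7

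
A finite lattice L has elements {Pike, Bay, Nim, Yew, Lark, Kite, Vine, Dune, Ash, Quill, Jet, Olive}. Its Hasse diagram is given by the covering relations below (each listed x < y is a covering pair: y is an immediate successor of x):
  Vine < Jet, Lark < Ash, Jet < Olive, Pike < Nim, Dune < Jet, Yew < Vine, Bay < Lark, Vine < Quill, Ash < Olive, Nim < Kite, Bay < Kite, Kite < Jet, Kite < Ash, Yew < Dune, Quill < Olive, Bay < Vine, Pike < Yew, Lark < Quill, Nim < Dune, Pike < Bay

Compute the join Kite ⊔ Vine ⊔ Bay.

Common upper bounds of {Kite, Vine, Bay}: Jet, Olive.
The least among these is Jet.

Jet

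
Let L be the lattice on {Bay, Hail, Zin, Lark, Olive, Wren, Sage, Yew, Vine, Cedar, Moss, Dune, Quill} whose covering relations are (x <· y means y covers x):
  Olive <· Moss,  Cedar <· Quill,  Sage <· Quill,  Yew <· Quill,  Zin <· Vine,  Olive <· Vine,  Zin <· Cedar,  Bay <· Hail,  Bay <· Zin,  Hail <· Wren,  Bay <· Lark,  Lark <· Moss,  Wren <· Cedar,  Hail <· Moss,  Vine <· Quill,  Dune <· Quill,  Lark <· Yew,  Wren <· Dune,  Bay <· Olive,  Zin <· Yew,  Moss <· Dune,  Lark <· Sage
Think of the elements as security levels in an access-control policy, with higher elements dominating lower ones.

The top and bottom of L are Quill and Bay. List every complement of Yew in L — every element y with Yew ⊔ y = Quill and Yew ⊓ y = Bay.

Hail, Olive, Wren

Need y with Yew ∨ y = Quill and Yew ∧ y = Bay.
Checking each element gives: Hail, Olive, Wren.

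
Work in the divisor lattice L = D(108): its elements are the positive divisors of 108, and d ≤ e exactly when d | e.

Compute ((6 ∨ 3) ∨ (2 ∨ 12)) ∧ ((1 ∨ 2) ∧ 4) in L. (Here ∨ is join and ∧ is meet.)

2

6 ∨ 3 = 6
2 ∨ 12 = 12
6 ∨ 12 = 12
1 ∨ 2 = 2
2 ∧ 4 = 2
12 ∧ 2 = 2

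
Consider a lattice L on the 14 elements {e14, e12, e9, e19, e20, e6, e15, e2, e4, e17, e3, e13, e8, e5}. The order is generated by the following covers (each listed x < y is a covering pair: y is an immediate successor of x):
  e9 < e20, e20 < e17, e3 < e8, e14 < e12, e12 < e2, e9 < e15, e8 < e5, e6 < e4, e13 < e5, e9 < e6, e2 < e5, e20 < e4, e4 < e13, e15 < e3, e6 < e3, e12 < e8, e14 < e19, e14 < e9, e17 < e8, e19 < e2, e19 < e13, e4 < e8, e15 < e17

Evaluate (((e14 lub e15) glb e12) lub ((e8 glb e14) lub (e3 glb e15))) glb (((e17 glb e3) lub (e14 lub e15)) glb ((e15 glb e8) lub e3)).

e14 ∨ e15 = e15
e15 ∧ e12 = e14
e8 ∧ e14 = e14
e3 ∧ e15 = e15
e14 ∨ e15 = e15
e14 ∨ e15 = e15
e17 ∧ e3 = e15
e14 ∨ e15 = e15
e15 ∨ e15 = e15
e15 ∧ e8 = e15
e15 ∨ e3 = e3
e15 ∧ e3 = e15
e15 ∧ e15 = e15

e15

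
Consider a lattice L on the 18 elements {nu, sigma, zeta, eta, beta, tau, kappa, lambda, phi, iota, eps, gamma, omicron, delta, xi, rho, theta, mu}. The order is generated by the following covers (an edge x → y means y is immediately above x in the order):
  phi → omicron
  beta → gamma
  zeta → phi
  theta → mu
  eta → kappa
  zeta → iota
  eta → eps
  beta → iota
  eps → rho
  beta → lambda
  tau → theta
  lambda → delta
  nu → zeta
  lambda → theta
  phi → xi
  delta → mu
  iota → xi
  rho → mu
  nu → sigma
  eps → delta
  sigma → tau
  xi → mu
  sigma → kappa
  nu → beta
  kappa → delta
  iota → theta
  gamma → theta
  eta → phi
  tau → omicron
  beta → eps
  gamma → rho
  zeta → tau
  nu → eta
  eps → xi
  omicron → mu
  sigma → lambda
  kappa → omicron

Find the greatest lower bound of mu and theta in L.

Common lower bounds of {mu, theta}: beta, gamma, iota, lambda, nu, sigma, tau, theta, zeta.
The greatest among these is theta.

theta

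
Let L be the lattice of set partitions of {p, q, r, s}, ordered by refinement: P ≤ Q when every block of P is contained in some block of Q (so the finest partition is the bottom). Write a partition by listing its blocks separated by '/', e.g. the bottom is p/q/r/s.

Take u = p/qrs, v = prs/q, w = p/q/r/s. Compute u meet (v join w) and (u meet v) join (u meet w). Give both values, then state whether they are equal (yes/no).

p/q/rs; p/q/rs; yes

v join w = prs/q, so u meet (v join w) = p/qrs meet prs/q = p/q/rs.
u meet v = p/q/rs and u meet w = p/q/r/s, so (u meet v) join (u meet w) = p/q/rs join p/q/r/s = p/q/rs.
Equal: yes.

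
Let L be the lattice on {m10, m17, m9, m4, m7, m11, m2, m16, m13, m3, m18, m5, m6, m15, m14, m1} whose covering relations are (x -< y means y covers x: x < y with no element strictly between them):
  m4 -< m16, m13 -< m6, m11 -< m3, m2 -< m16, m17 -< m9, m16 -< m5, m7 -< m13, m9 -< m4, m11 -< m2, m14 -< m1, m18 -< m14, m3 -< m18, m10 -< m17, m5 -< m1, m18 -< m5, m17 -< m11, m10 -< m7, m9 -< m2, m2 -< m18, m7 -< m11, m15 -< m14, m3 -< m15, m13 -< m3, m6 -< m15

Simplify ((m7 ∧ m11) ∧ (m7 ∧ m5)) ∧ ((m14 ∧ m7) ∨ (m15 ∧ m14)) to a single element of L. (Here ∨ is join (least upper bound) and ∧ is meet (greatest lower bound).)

m7

m7 ∧ m11 = m7
m7 ∧ m5 = m7
m7 ∧ m7 = m7
m14 ∧ m7 = m7
m15 ∧ m14 = m15
m7 ∨ m15 = m15
m7 ∧ m15 = m7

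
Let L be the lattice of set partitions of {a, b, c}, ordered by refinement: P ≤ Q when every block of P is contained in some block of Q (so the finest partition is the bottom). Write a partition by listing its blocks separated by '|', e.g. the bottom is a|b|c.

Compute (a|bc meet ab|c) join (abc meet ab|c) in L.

a|bc ∧ ab|c = a|b|c
abc ∧ ab|c = ab|c
a|b|c ∨ ab|c = ab|c

ab|c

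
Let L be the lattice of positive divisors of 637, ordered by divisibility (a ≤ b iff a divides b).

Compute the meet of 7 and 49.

In the divisibility order, the meet is the greatest common divisor: gcd(7, 49) = 7.

7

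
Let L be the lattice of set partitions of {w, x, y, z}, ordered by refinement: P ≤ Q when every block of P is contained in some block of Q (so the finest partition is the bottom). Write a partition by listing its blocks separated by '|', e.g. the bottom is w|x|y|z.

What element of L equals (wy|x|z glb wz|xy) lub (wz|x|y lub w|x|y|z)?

wy|x|z ∧ wz|xy = w|x|y|z
wz|x|y ∨ w|x|y|z = wz|x|y
w|x|y|z ∨ wz|x|y = wz|x|y

wz|x|y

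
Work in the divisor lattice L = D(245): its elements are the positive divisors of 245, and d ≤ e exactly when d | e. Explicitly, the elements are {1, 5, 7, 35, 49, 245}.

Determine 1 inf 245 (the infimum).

1

In the divisibility order, the meet is the greatest common divisor: gcd(1, 245) = 1.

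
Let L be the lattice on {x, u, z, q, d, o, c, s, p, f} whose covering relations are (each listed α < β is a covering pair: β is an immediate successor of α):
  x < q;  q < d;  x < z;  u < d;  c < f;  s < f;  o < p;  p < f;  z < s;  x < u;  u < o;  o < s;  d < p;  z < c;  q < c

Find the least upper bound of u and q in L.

d

Common upper bounds of {u, q}: d, f, p.
The least among these is d.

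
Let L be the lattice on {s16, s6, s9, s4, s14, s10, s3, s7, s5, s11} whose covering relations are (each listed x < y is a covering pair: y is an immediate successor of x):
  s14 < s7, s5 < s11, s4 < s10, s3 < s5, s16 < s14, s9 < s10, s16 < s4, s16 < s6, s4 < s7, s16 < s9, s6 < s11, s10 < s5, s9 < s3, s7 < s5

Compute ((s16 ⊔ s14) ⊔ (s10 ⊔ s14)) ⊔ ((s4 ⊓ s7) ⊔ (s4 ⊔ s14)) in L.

s5

s16 ∨ s14 = s14
s10 ∨ s14 = s5
s14 ∨ s5 = s5
s4 ∧ s7 = s4
s4 ∨ s14 = s7
s4 ∨ s7 = s7
s5 ∨ s7 = s5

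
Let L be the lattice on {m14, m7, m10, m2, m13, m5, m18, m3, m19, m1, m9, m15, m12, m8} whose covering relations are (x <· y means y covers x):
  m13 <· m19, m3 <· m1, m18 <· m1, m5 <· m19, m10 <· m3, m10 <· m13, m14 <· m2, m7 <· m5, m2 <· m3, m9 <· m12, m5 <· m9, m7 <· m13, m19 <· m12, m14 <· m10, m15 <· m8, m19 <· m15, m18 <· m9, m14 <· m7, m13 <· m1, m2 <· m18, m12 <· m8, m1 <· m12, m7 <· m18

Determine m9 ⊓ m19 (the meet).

Common lower bounds of {m9, m19}: m14, m5, m7.
The greatest among these is m5.

m5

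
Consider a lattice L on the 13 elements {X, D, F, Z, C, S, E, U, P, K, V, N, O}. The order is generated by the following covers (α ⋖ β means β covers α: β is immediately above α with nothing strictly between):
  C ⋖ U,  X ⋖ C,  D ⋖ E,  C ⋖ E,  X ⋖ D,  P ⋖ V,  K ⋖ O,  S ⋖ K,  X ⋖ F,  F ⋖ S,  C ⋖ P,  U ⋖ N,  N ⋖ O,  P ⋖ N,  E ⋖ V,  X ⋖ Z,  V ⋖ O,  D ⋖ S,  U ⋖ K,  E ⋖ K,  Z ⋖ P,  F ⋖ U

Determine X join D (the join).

D

Common upper bounds of {X, D}: D, E, K, O, S, V.
The least among these is D.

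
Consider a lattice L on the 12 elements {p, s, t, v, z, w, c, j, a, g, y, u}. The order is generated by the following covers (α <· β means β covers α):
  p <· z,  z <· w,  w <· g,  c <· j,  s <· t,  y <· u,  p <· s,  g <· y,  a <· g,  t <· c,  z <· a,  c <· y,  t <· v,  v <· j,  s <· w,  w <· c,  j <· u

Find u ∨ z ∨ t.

u

Common upper bounds of {u, z, t}: u.
The least among these is u.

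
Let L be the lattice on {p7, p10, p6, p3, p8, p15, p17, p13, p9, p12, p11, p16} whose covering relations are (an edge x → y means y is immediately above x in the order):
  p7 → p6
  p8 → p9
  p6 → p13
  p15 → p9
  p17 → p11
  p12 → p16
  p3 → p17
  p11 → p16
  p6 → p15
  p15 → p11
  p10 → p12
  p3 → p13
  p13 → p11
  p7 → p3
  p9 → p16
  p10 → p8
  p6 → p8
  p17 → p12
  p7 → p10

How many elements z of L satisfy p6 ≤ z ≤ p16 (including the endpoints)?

7

The interval [p6, p16] = {p11, p13, p15, p16, p6, p8, p9}, which has 7 elements.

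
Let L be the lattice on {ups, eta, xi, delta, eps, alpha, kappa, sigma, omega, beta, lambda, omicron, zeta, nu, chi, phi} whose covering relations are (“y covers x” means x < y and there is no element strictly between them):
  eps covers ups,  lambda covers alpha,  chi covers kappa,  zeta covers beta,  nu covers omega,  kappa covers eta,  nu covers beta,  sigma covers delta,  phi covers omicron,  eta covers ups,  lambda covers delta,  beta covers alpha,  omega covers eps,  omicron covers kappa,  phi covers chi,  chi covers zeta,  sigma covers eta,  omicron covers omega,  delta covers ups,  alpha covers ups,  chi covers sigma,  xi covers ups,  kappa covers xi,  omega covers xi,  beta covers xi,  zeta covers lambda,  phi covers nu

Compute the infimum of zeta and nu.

Common lower bounds of {zeta, nu}: alpha, beta, ups, xi.
The greatest among these is beta.

beta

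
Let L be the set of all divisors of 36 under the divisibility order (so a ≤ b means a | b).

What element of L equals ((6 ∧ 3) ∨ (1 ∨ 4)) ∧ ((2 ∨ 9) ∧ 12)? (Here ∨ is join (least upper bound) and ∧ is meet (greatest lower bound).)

6

6 ∧ 3 = 3
1 ∨ 4 = 4
3 ∨ 4 = 12
2 ∨ 9 = 18
18 ∧ 12 = 6
12 ∧ 6 = 6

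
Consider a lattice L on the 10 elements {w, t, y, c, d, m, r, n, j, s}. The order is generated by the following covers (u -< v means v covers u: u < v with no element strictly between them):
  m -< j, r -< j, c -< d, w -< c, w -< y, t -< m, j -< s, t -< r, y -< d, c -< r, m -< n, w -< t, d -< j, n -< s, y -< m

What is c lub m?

Common upper bounds of {c, m}: j, s.
The least among these is j.

j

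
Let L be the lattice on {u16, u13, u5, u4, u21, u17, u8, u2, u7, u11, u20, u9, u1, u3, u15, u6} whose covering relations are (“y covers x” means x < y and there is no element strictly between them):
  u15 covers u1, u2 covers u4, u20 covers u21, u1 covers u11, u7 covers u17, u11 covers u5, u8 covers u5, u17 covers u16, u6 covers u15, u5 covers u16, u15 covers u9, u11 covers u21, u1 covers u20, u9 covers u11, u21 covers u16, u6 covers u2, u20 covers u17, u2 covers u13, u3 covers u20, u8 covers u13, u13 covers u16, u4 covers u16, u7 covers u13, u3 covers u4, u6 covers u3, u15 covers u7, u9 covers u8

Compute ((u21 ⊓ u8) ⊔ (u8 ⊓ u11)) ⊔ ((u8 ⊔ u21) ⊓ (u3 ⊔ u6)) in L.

u21 ∧ u8 = u16
u8 ∧ u11 = u5
u16 ∨ u5 = u5
u8 ∨ u21 = u9
u3 ∨ u6 = u6
u9 ∧ u6 = u9
u5 ∨ u9 = u9

u9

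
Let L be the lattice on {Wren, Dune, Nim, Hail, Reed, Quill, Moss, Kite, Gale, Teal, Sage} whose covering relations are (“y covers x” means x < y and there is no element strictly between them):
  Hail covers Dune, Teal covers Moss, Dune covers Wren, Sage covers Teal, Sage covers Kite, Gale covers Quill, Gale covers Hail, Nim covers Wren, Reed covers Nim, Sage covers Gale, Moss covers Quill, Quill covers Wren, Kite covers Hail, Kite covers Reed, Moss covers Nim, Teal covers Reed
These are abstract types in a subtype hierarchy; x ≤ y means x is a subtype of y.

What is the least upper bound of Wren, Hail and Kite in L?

Kite

Common upper bounds of {Wren, Hail, Kite}: Kite, Sage.
The least among these is Kite.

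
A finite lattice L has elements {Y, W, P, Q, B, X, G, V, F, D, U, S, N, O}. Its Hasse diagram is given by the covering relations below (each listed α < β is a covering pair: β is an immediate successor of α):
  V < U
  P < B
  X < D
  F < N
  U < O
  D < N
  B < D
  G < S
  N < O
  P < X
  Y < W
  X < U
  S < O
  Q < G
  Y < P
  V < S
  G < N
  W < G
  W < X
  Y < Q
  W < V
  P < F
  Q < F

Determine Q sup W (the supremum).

G

Common upper bounds of {Q, W}: G, N, O, S.
The least among these is G.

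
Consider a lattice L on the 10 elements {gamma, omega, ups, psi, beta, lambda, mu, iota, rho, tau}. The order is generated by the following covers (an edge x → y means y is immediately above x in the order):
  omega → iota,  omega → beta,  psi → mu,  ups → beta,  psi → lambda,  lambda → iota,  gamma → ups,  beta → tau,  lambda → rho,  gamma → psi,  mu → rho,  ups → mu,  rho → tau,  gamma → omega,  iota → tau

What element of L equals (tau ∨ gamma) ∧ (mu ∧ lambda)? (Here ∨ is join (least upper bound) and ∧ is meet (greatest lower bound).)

psi

tau ∨ gamma = tau
mu ∧ lambda = psi
tau ∧ psi = psi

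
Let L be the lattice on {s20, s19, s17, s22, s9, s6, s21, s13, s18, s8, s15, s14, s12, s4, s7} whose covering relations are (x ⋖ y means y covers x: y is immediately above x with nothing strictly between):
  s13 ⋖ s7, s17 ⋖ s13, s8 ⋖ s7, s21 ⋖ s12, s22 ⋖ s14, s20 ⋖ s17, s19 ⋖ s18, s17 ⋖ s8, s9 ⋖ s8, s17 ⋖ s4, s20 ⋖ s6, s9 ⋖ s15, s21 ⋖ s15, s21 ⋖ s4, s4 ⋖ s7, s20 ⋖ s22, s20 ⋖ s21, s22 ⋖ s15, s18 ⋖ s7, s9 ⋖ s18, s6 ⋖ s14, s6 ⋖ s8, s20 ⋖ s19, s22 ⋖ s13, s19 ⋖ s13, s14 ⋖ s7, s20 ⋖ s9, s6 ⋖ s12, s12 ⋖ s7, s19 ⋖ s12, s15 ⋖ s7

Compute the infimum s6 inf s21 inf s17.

s20

Common lower bounds of {s6, s21, s17}: s20.
The greatest among these is s20.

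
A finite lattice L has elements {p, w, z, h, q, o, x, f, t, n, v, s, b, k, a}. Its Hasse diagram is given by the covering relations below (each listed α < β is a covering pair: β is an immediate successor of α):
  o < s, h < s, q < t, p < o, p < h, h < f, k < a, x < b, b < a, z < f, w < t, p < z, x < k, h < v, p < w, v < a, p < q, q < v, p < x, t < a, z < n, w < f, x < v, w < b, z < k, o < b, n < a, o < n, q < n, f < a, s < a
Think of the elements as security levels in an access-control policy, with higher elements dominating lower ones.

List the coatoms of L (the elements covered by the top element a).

The coatoms are exactly the elements covered by a: b, f, k, n, s, t, v.

b, f, k, n, s, t, v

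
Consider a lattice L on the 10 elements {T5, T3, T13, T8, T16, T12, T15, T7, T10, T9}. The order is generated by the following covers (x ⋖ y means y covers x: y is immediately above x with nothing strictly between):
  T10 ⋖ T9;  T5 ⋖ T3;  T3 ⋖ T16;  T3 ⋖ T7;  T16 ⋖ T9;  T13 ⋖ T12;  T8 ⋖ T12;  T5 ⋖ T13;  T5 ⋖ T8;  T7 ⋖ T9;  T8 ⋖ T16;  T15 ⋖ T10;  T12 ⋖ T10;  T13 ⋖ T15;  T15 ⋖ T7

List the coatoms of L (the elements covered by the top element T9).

T10, T16, T7

The coatoms are exactly the elements covered by T9: T10, T16, T7.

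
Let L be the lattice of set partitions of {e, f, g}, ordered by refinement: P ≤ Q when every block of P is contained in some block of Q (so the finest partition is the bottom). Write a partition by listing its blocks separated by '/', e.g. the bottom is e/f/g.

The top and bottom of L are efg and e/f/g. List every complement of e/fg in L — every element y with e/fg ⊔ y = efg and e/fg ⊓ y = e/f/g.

Need y with e/fg ∨ y = efg and e/fg ∧ y = e/f/g.
Checking each element gives: ef/g, eg/f.

ef/g, eg/f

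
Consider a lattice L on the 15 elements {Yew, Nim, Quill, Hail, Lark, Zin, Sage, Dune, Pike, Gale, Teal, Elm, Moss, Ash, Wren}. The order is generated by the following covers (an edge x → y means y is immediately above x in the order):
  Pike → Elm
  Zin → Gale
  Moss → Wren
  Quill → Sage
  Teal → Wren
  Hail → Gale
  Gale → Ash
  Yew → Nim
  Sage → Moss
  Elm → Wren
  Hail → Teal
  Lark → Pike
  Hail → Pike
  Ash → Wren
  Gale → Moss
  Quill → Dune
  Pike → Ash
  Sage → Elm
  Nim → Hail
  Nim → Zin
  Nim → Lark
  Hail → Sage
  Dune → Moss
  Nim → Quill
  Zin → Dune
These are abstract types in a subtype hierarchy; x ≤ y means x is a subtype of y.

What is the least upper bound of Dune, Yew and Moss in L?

Common upper bounds of {Dune, Yew, Moss}: Moss, Wren.
The least among these is Moss.

Moss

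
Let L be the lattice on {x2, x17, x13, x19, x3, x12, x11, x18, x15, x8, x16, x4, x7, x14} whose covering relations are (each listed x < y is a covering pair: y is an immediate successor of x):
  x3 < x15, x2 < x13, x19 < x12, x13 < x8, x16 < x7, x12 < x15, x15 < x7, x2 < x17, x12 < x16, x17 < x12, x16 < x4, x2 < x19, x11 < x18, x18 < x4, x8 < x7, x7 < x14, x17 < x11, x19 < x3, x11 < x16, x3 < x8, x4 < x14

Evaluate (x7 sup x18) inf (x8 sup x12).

x7 ∨ x18 = x14
x8 ∨ x12 = x7
x14 ∧ x7 = x7

x7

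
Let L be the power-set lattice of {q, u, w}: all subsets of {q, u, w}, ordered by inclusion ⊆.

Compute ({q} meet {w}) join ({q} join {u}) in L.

{q} ∧ {w} = {}
{q} ∨ {u} = {q,u}
{} ∨ {q,u} = {q,u}

{q,u}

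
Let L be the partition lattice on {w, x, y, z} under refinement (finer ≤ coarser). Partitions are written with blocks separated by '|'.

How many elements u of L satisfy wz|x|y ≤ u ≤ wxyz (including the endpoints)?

5

The interval [wz|x|y, wxyz] = {wxyz, wxz|y, wyz|x, wz|xy, wz|x|y}, which has 5 elements.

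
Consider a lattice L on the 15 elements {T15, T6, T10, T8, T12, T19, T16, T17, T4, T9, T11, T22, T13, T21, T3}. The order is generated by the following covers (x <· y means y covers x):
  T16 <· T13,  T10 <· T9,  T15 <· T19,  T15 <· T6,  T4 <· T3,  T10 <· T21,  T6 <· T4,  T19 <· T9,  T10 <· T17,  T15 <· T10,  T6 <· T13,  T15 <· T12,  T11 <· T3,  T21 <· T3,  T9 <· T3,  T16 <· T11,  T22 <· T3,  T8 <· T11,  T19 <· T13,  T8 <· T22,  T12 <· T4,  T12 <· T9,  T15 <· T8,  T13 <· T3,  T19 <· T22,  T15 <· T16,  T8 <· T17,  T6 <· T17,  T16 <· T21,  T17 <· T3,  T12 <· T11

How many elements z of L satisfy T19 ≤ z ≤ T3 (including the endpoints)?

5

The interval [T19, T3] = {T13, T19, T22, T3, T9}, which has 5 elements.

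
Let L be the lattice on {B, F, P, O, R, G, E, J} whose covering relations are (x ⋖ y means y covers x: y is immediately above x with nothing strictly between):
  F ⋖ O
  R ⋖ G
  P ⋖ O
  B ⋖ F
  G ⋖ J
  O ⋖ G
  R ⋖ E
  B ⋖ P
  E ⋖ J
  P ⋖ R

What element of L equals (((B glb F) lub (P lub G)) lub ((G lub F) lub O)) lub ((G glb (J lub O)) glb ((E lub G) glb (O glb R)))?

G

B ∧ F = B
P ∨ G = G
B ∨ G = G
G ∨ F = G
G ∨ O = G
G ∨ G = G
J ∨ O = J
G ∧ J = G
E ∨ G = J
O ∧ R = P
J ∧ P = P
G ∧ P = P
G ∨ P = G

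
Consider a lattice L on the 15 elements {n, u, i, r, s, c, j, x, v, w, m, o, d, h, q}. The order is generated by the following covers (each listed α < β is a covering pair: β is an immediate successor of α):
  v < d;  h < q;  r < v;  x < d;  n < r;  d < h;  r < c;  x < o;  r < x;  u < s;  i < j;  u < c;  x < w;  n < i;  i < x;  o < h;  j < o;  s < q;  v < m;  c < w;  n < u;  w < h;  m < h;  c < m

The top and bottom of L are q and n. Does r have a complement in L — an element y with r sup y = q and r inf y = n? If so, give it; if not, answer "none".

Need y with r ∨ y = q and r ∧ y = n.
Checking each element gives: s.

s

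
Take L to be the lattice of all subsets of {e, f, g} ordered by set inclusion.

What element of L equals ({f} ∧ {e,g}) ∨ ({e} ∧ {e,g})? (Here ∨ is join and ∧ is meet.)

{e}

{f} ∧ {e,g} = ∅
{e} ∧ {e,g} = {e}
∅ ∨ {e} = {e}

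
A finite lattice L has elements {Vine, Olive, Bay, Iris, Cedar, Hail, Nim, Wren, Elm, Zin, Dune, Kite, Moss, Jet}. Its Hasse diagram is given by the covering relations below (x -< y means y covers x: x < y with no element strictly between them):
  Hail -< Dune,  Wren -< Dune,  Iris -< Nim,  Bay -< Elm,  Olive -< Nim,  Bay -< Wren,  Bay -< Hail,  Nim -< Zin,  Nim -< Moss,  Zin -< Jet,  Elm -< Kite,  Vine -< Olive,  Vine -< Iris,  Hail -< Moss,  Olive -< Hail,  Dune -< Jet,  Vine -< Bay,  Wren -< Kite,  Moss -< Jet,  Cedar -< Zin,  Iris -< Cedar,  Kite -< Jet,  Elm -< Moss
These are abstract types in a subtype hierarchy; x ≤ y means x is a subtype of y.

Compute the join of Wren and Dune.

Dune

Common upper bounds of {Wren, Dune}: Dune, Jet.
The least among these is Dune.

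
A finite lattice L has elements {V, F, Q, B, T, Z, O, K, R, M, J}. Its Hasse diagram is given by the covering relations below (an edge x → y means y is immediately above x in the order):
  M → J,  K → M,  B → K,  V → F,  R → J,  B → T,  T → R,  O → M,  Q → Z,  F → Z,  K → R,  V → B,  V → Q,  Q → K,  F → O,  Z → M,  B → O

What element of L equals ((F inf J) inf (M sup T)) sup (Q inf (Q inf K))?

F ∧ J = F
M ∨ T = J
F ∧ J = F
Q ∧ K = Q
Q ∧ Q = Q
F ∨ Q = Z

Z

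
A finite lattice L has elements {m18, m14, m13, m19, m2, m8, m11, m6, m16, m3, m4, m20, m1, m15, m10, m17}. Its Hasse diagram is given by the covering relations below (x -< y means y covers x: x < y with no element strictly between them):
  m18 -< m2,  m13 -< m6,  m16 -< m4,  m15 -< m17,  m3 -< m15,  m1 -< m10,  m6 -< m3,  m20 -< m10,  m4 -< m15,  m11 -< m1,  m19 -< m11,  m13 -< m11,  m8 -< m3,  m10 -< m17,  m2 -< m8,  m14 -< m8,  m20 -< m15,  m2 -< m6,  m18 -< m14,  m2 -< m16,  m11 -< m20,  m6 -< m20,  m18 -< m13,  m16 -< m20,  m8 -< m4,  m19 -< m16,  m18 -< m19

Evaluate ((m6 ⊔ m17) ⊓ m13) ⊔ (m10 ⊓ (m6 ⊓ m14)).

m6 ∨ m17 = m17
m17 ∧ m13 = m13
m6 ∧ m14 = m18
m10 ∧ m18 = m18
m13 ∨ m18 = m13

m13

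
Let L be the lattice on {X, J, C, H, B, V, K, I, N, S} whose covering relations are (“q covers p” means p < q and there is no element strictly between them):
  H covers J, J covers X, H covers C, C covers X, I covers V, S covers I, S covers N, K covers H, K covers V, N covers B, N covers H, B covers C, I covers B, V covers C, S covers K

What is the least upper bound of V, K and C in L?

Common upper bounds of {V, K, C}: K, S.
The least among these is K.

K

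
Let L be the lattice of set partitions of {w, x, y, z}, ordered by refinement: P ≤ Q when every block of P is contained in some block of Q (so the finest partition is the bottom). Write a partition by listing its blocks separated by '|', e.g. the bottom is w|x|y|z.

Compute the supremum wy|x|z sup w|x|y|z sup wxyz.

wxyz

Common upper bounds of {wy|x|z, w|x|y|z, wxyz}: wxyz.
The least among these is wxyz.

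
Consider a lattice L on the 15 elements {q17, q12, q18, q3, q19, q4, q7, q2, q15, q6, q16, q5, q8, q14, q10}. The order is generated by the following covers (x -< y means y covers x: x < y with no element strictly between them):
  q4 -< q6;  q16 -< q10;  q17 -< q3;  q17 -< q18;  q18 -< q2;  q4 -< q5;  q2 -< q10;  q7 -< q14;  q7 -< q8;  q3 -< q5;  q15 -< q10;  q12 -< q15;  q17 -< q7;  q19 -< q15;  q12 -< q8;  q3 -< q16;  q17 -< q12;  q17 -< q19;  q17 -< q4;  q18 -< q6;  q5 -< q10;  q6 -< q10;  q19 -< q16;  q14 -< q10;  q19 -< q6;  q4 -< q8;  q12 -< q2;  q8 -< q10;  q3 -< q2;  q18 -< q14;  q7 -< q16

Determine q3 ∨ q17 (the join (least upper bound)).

q3

Common upper bounds of {q3, q17}: q10, q16, q2, q3, q5.
The least among these is q3.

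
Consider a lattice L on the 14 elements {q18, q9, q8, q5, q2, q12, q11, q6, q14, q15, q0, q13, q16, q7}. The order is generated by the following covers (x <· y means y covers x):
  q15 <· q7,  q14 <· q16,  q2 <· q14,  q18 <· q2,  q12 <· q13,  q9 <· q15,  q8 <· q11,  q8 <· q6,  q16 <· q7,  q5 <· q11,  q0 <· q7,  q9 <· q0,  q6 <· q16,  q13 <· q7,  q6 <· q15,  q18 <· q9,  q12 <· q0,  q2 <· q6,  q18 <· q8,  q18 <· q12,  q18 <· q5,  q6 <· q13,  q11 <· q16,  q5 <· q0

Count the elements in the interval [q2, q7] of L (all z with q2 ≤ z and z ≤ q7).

The interval [q2, q7] = {q13, q14, q15, q16, q2, q6, q7}, which has 7 elements.

7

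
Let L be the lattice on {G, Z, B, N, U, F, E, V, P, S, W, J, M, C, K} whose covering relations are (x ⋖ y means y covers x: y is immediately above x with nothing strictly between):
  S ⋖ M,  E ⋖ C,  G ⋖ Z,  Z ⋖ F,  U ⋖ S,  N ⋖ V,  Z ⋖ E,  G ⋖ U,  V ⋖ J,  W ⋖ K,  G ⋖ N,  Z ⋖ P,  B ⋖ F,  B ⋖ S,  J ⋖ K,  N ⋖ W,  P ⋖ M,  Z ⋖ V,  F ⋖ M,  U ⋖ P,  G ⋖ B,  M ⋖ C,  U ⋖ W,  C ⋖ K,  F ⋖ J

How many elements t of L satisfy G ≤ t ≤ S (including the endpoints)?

The interval [G, S] = {B, G, S, U}, which has 4 elements.

4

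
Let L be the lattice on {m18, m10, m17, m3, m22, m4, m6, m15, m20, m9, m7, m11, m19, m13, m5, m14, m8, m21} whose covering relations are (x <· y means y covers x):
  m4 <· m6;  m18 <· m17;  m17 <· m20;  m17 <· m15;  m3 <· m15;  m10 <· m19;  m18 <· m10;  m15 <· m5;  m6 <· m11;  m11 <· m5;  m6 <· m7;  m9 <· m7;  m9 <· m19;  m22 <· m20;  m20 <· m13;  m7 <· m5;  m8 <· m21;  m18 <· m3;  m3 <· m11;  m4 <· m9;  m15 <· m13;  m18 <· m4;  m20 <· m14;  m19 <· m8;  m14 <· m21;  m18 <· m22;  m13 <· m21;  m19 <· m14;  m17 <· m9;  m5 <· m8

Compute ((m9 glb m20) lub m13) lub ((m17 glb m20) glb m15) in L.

m9 ∧ m20 = m17
m17 ∨ m13 = m13
m17 ∧ m20 = m17
m17 ∧ m15 = m17
m13 ∨ m17 = m13

m13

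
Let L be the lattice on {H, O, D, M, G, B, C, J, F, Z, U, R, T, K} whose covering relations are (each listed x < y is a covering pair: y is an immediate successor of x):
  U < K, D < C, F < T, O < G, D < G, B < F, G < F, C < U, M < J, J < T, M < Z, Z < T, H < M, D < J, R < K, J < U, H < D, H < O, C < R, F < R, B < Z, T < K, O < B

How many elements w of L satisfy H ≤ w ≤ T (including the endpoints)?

The interval [H, T] = {B, D, F, G, H, J, M, O, T, Z}, which has 10 elements.

10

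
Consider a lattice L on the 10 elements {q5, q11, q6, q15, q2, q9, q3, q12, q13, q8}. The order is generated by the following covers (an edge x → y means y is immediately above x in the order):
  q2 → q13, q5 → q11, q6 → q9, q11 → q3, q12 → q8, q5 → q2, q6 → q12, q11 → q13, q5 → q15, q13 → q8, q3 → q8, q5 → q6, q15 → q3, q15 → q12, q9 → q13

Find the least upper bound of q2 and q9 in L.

q13

Common upper bounds of {q2, q9}: q13, q8.
The least among these is q13.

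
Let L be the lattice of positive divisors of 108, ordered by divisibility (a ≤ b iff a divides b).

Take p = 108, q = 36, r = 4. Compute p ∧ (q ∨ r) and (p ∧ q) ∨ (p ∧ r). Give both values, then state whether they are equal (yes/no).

36; 36; yes

q ∨ r = 36, so p ∧ (q ∨ r) = 108 ∧ 36 = 36.
p ∧ q = 36 and p ∧ r = 4, so (p ∧ q) ∨ (p ∧ r) = 36 ∨ 4 = 36.
Equal: yes.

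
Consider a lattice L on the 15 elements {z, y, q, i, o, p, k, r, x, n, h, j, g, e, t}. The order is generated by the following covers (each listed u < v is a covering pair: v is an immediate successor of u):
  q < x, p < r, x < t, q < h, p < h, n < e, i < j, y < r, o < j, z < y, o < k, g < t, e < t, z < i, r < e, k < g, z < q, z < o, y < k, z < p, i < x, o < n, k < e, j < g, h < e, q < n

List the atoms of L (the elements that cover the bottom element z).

The atoms are exactly the elements that cover z: i, o, p, q, y.

i, o, p, q, y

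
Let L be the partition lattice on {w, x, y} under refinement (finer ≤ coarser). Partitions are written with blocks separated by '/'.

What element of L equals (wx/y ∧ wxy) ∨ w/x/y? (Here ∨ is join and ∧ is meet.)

wx/y

wx/y ∧ wxy = wx/y
wx/y ∨ w/x/y = wx/y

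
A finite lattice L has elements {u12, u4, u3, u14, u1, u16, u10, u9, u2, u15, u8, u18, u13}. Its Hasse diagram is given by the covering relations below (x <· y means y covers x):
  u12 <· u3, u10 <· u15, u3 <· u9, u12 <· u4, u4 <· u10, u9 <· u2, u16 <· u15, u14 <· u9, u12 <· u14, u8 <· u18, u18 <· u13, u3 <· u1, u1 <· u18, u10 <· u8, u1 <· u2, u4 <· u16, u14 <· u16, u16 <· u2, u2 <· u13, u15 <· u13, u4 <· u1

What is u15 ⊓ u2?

Common lower bounds of {u15, u2}: u12, u14, u16, u4.
The greatest among these is u16.

u16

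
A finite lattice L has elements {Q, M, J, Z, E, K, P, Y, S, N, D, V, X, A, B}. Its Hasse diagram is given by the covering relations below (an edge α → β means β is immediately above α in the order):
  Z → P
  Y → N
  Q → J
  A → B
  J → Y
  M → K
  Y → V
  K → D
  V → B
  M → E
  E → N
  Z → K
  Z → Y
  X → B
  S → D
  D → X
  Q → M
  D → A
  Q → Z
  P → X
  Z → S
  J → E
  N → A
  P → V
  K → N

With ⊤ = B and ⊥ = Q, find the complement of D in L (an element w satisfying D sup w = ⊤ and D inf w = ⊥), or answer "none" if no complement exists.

For every candidate w, either D ∨ w ≠ B or D ∧ w ≠ Q; no complement exists.

none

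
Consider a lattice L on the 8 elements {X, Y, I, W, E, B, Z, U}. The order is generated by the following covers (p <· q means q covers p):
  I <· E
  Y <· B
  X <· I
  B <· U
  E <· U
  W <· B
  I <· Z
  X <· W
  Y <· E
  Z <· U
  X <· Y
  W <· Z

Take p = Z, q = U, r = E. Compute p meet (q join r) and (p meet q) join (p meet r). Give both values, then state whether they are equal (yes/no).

Z; Z; yes

q join r = U, so p meet (q join r) = Z meet U = Z.
p meet q = Z and p meet r = I, so (p meet q) join (p meet r) = Z join I = Z.
Equal: yes.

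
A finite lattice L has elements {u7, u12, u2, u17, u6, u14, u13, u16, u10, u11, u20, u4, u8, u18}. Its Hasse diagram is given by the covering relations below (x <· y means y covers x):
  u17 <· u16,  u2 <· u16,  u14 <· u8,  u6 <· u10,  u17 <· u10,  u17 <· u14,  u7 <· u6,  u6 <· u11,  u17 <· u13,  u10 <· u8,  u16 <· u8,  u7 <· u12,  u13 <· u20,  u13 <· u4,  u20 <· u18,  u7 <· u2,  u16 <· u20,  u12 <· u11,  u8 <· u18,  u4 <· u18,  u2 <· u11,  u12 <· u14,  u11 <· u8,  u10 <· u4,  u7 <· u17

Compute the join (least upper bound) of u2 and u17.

Common upper bounds of {u2, u17}: u16, u18, u20, u8.
The least among these is u16.

u16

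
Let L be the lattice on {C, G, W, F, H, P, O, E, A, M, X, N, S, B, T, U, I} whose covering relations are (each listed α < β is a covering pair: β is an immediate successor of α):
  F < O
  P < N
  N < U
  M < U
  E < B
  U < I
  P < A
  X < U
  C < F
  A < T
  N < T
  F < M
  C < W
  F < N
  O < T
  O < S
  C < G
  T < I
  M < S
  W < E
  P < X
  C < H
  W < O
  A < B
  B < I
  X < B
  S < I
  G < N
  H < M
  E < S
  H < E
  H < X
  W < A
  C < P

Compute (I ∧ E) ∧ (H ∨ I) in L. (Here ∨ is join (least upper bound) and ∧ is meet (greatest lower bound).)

I ∧ E = E
H ∨ I = I
E ∧ I = E

E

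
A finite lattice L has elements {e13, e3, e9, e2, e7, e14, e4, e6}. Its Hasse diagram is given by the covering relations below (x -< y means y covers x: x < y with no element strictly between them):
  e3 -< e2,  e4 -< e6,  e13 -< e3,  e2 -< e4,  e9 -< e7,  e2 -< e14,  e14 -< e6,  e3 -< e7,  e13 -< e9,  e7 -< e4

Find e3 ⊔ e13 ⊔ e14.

e14

Common upper bounds of {e3, e13, e14}: e14, e6.
The least among these is e14.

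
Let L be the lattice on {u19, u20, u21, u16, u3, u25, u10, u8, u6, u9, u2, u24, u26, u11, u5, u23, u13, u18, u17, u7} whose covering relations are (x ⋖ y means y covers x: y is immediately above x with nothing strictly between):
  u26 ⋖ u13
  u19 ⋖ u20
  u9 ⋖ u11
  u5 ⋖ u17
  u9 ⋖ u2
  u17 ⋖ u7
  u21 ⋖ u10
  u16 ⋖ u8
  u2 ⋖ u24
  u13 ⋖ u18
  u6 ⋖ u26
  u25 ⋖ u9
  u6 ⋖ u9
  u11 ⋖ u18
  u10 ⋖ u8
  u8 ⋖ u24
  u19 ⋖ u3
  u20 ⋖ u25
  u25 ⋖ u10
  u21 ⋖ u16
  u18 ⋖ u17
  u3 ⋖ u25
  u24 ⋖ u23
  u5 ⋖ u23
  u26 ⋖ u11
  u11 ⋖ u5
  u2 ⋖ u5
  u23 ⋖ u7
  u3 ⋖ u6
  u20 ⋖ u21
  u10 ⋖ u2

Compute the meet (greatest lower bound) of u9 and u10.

Common lower bounds of {u9, u10}: u19, u20, u25, u3.
The greatest among these is u25.

u25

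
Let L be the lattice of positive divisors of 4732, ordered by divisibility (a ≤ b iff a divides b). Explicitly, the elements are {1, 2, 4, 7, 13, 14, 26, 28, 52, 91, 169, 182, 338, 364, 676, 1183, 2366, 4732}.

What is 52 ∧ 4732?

In the divisibility order, the meet is the greatest common divisor: gcd(52, 4732) = 52.

52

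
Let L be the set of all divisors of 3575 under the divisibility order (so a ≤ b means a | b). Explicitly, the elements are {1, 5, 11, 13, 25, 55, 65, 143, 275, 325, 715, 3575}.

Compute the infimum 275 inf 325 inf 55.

5

Common lower bounds of {275, 325, 55}: 1, 5.
The greatest among these is 5.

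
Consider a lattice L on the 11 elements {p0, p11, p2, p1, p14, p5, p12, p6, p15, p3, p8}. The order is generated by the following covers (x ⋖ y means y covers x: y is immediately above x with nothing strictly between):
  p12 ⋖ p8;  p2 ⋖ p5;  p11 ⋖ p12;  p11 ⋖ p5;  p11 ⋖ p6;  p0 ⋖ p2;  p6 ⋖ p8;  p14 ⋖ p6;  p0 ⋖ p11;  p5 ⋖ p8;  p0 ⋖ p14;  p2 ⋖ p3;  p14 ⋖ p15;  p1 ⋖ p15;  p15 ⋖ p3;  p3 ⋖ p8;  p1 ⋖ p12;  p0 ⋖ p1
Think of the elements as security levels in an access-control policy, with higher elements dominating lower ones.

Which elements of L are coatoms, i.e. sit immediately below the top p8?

The coatoms are exactly the elements covered by p8: p12, p3, p5, p6.

p12, p3, p5, p6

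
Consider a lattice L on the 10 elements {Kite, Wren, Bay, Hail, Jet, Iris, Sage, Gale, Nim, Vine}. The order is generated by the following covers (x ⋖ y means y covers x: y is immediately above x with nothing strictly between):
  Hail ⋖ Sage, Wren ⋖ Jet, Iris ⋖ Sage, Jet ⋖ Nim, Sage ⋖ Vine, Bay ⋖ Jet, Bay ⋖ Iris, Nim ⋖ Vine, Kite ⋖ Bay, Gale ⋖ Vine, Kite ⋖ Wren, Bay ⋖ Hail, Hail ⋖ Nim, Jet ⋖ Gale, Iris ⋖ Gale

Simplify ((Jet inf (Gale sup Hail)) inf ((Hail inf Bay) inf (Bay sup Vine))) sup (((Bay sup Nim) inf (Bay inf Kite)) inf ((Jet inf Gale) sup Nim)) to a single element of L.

Bay

Gale ∨ Hail = Vine
Jet ∧ Vine = Jet
Hail ∧ Bay = Bay
Bay ∨ Vine = Vine
Bay ∧ Vine = Bay
Jet ∧ Bay = Bay
Bay ∨ Nim = Nim
Bay ∧ Kite = Kite
Nim ∧ Kite = Kite
Jet ∧ Gale = Jet
Jet ∨ Nim = Nim
Kite ∧ Nim = Kite
Bay ∨ Kite = Bay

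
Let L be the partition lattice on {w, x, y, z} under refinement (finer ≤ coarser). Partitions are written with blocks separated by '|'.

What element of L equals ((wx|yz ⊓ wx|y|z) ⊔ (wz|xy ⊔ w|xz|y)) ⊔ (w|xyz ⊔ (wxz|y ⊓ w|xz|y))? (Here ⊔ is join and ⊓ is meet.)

wxyz

wx|yz ∧ wx|y|z = wx|y|z
wz|xy ∨ w|xz|y = wxyz
wx|y|z ∨ wxyz = wxyz
wxz|y ∧ w|xz|y = w|xz|y
w|xyz ∨ w|xz|y = w|xyz
wxyz ∨ w|xyz = wxyz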